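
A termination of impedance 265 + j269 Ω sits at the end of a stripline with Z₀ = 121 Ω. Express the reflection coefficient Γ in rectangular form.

Γ ≈ 0.578 + j0.294

Γ = (Z_L − Z_0)/(Z_L + Z_0) = (144 + j269)/(386 + j269)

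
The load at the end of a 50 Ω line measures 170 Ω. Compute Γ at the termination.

Γ = 0.545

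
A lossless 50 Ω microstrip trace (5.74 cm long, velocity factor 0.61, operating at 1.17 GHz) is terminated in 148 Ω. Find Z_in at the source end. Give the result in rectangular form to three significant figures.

λ = v/f = 0.61·c / 1.17 GHz = 0.156 m
βl = 2π·l/λ = 2π × 0.367 = 132°
tan(βl) = tan(132°) = -1.11
Z_in = Z_0·(Z_L + jZ_0·tanβl)/(Z_0 + jZ_L·tanβl)
     = 50·(148 − j55.3)/(50 − j164)

Z_in ≈ 28.1 + j36.6 Ω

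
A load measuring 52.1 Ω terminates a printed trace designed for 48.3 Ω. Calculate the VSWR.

VSWR ≈ 1.08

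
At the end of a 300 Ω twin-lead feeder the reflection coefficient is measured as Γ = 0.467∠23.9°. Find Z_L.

Z_L = Z_0·(1 + Γ)/(1 − Γ) = 300·(1.43 + j0.189)/(0.573 − j0.189)

Z_L ≈ 644 + j312 Ω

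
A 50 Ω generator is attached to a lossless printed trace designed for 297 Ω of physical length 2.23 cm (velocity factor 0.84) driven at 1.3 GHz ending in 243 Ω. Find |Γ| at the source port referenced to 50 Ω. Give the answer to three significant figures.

λ = v/f = 0.84·c / 1.3 GHz = 0.194 m
βl = 2π·l/λ = 2π × 0.115 = 41.4°
tan(βl) = 0.882
Z_in = Z_0·(Z_L + jZ_0·tanβl)/(Z_0 + jZ_L·tanβl) = 284 + j56.9 Ω
Γ_s = (Z_in − Z_s)/(Z_in + Z_s) = (234 + j56.9)/(334 + j56.9), |Γ_s| = 0.711

|Γ| ≈ 0.711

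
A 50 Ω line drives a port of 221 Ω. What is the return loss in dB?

Γ = (221 − 50)/(221 + 50) = 0.631
RL = −20·log₁₀|Γ| = −20·log₁₀(0.631)

RL ≈ 4 dB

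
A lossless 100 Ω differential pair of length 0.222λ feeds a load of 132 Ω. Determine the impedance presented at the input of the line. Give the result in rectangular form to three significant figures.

βl = 2π × 0.222 = 79.9°
tan(βl) = tan(79.9°) = 5.63
Z_in = Z_0·(Z_L + jZ_0·tanβl)/(Z_0 + jZ_L·tanβl)
     = 100·(132 + j563)/(100 + j743)

Z_in ≈ 76.8 − j7.44 Ω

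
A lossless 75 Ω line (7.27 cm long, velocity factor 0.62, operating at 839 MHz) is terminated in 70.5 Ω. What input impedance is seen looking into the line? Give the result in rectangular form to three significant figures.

Z_in ≈ 77.5 − j3.98 Ω

λ = v/f = 0.62·c / 839 MHz = 0.222 m
βl = 2π·l/λ = 2π × 0.328 = 118°
tan(βl) = tan(118°) = -1.88
Z_in = Z_0·(Z_L + jZ_0·tanβl)/(Z_0 + jZ_L·tanβl)
     = 75·(70.5 − j141)/(75 − j132)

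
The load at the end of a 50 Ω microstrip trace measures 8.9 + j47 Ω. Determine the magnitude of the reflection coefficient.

Γ = (Z_L − Z_0)/(Z_L + Z_0) = (-41.1 + j47)/(58.9 + j47)
|Γ| = 62.4/75.4

|Γ| ≈ 0.829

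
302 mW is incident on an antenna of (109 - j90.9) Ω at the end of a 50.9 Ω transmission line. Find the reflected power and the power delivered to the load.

|Γ| = |(58.1 − j90.9)/(159.9 − j90.9)| = 0.587
|Γ|² = 0.344
P_refl = |Γ|²·P_inc = 104 mW, P_del = (1 − |Γ|²)·P_inc = 198 mW

P_reflected ≈ 104 mW; P_delivered ≈ 198 mW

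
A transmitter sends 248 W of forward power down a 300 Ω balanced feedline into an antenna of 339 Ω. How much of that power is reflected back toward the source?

Γ = (339 − 300)/(339 + 300) = 0.061
|Γ|² = 0.00373
P_refl = |Γ|²·P_inc = 0.924 W, P_del = (1 − |Γ|²)·P_inc = 247 W

P_reflected ≈ 0.924 W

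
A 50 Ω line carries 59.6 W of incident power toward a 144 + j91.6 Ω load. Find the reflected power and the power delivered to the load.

|Γ| = |(94 + j91.6)/(194 + j91.6)| = 0.612
|Γ|² = 0.374
P_refl = |Γ|²·P_inc = 22.3 W, P_del = (1 − |Γ|²)·P_inc = 37.3 W

P_reflected ≈ 22.3 W; P_delivered ≈ 37.3 W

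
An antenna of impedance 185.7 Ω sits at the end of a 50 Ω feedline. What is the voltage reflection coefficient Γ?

Γ = 0.576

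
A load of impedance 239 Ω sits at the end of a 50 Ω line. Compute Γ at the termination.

Γ = 0.654

Γ = (Z_L − Z_0)/(Z_L + Z_0) = (239 − 50)/(239 + 50) = 189/289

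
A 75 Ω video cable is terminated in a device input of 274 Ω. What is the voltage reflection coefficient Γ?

Γ = 0.57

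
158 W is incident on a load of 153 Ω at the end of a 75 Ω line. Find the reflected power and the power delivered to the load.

Γ = (153 − 75)/(153 + 75) = 0.342
|Γ|² = 0.117
P_refl = |Γ|²·P_inc = 18.5 W, P_del = (1 − |Γ|²)·P_inc = 140 W

P_reflected ≈ 18.5 W; P_delivered ≈ 140 W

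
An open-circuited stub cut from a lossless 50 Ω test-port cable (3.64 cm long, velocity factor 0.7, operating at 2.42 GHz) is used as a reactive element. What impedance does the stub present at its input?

Z_in ≈ +j90.2 Ω

λ = v/f = 0.7·c / 2.42 GHz = 0.0868 m
βl = 2π·l/λ = 2π × 0.419 = 151°
tan(βl) = -0.554
For an open-circuited stub, Z_in = −jZ_0·cot(βl) = −jZ_0/tan(βl)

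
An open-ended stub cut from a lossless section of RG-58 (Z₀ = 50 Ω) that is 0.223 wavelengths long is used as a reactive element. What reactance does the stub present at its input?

βl = 2π × 0.223 = 80.3°
tan(βl) = 5.84
For an open-ended stub, Z_in = −jZ_0·cot(βl) = −jZ_0/tan(βl)

X_in ≈ -8.56 Ω (capacitive)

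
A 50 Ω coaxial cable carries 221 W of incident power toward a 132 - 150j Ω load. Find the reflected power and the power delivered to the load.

|Γ| = |(82 − j150)/(182 − j150)| = 0.725
|Γ|² = 0.525
P_refl = |Γ|²·P_inc = 116 W, P_del = (1 − |Γ|²)·P_inc = 105 W

P_reflected ≈ 116 W; P_delivered ≈ 105 W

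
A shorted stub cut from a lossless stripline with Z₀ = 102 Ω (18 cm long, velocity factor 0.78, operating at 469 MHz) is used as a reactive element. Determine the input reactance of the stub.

λ = v/f = 0.78·c / 469 MHz = 0.499 m
βl = 2π·l/λ = 2π × 0.361 = 130°
tan(βl) = -1.2
For a shorted stub, Z_in = jZ_0·tan(βl)

X_in ≈ -122 Ω (capacitive)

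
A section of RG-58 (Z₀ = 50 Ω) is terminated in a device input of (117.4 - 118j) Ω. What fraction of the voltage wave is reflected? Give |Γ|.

|Γ| ≈ 0.664

Γ = (Z_L − Z_0)/(Z_L + Z_0) = (67.4 − j118)/(167.4 − j118)
|Γ| = 136/205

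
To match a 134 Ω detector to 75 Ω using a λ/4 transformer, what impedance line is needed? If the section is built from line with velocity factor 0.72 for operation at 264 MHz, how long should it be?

Z_qwt ≈ 100 Ω; length ≈ 20.5 cm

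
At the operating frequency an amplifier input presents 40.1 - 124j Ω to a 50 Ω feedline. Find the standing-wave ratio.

VSWR ≈ 9.61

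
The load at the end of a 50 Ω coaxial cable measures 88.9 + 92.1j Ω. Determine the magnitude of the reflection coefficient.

|Γ| ≈ 0.6

Γ = (Z_L − Z_0)/(Z_L + Z_0) = (38.9 + j92.1)/(138.9 + j92.1)
|Γ| = 100/167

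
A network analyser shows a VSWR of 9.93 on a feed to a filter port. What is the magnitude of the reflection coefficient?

|Γ| = (S − 1)/(S + 1) = (9.93 − 1)/(9.93 + 1) = 8.93/10.9

|Γ| ≈ 0.817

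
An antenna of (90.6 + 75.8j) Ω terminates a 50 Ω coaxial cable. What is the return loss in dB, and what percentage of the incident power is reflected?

RL ≈ 5.38 dB; 29% of incident power reflected

Γ = (40.6 + j75.8)/(140.6 + j75.8), |Γ| = 0.538
RL = −20·log₁₀(0.538) = 5.38 dB
P_refl/P_inc = |Γ|² = 0.29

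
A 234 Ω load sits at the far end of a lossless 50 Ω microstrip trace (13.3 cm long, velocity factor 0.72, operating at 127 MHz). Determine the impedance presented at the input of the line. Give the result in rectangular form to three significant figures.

Z_in ≈ 41.4 − j76.9 Ω

λ = v/f = 0.72·c / 127 MHz = 1.7 m
βl = 2π·l/λ = 2π × 0.0782 = 28.2°
tan(βl) = tan(28.2°) = 0.535
Z_in = Z_0·(Z_L + jZ_0·tanβl)/(Z_0 + jZ_L·tanβl)
     = 50·(234 + j26.8)/(50 + j125)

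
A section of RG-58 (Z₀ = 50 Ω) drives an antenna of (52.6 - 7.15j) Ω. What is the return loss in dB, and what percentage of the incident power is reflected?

Γ = (2.6 − j7.15)/(102.6 − j7.15), |Γ| = 0.074
RL = −20·log₁₀(0.074) = 22.6 dB
P_refl/P_inc = |Γ|² = 0.00547

RL ≈ 22.6 dB; 0.547% of incident power reflected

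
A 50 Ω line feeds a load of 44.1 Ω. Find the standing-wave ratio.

VSWR ≈ 1.13

For a purely resistive load, VSWR = R_L/Z_0 or Z_0/R_L (whichever > 1) = 50/44.1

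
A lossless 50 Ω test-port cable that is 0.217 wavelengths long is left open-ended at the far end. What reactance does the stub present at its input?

X_in ≈ -10.5 Ω (capacitive)

βl = 2π × 0.217 = 78.1°
tan(βl) = 4.75
For an open-ended stub, Z_in = −jZ_0·cot(βl) = −jZ_0/tan(βl)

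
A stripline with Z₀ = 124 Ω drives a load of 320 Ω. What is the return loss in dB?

Γ = (320 − 124)/(320 + 124) = 0.441
RL = −20·log₁₀|Γ| = −20·log₁₀(0.441)

RL ≈ 7.1 dB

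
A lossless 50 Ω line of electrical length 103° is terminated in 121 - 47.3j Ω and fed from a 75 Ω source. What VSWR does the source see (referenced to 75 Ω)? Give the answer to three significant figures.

VSWR ≈ 3.96

tan(βl) = -4.33
Z_in = Z_0·(Z_L + jZ_0·tanβl)/(Z_0 + jZ_L·tanβl) = 20 + j17.5 Ω
Γ_s = (Z_in − Z_s)/(Z_in + Z_s) = (-55 + j17.5)/(95 + j17.5), |Γ_s| = 0.597
VSWR = (1 + |Γ_s|)/(1 − |Γ_s|)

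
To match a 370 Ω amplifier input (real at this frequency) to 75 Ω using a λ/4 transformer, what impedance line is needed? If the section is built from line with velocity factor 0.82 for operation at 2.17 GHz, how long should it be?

Z_qwt ≈ 167 Ω; length ≈ 2.83 cm

Z_qwt = √(Z_0·R_L) = √(75 × 370) = √27750
λ = 0.82·c/f = 0.113 m, so l = λ/4 = 0.0283 m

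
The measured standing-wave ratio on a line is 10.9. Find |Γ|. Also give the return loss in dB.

|Γ| ≈ 0.832; return loss ≈ 1.6 dB

|Γ| = (S − 1)/(S + 1) = (10.9 − 1)/(10.9 + 1) = 9.9/11.9
RL = −20·log₁₀|Γ| = −20·log₁₀(0.832)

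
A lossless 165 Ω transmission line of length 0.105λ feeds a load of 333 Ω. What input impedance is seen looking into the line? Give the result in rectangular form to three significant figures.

βl = 2π × 0.105 = 37.8°
tan(βl) = tan(37.8°) = 0.776
Z_in = Z_0·(Z_L + jZ_0·tanβl)/(Z_0 + jZ_L·tanβl)
     = 165·(333 + j128)/(165 + j258)

Z_in ≈ 155 − j114 Ω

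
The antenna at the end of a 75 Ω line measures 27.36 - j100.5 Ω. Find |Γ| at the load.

Γ = (Z_L − Z_0)/(Z_L + Z_0) = (-47.64 − j100.5)/(102.4 − j100.5)
|Γ| = 111/143

|Γ| ≈ 0.775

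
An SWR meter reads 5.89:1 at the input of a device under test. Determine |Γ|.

|Γ| = (S − 1)/(S + 1) = (5.89 − 1)/(5.89 + 1) = 4.89/6.89

|Γ| ≈ 0.71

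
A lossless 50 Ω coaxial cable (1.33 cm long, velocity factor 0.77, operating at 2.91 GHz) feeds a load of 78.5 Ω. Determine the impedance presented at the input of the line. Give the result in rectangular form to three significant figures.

λ = v/f = 0.77·c / 2.91 GHz = 0.0794 m
βl = 2π·l/λ = 2π × 0.168 = 60.3°
tan(βl) = tan(60.3°) = 1.75
Z_in = Z_0·(Z_L + jZ_0·tanβl)/(Z_0 + jZ_L·tanβl)
     = 50·(78.5 + j87.7)/(50 + j138)

Z_in ≈ 37.3 − j15 Ω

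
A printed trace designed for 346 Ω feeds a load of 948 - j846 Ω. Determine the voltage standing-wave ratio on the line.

VSWR ≈ 5.09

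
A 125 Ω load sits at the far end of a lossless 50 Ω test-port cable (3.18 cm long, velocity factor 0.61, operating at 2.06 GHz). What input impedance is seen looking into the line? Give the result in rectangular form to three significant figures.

Z_in ≈ 29.9 + j30.7 Ω

λ = v/f = 0.61·c / 2.06 GHz = 0.0888 m
βl = 2π·l/λ = 2π × 0.358 = 129°
tan(βl) = tan(129°) = -1.24
Z_in = Z_0·(Z_L + jZ_0·tanβl)/(Z_0 + jZ_L·tanβl)
     = 50·(125 − j62)/(50 − j155)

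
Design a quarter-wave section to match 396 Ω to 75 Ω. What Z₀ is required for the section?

Z_qwt = √(Z_0·R_L) = √(75 × 396) = √29700

Z_qwt ≈ 172 Ω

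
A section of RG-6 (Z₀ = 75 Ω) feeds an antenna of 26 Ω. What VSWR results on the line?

For a purely resistive load, VSWR = R_L/Z_0 or Z_0/R_L (whichever > 1) = 75/26

VSWR ≈ 2.88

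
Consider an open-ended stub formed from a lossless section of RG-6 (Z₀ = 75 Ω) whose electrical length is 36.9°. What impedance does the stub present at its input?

tan(βl) = 0.751
For an open-ended stub, Z_in = −jZ_0·cot(βl) = −jZ_0/tan(βl)

Z_in ≈ −j99.9 Ω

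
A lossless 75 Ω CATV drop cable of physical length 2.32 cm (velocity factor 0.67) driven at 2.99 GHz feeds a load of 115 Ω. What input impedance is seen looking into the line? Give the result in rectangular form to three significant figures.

λ = v/f = 0.67·c / 2.99 GHz = 0.0672 m
βl = 2π·l/λ = 2π × 0.345 = 124°
tan(βl) = tan(124°) = -1.47
Z_in = Z_0·(Z_L + jZ_0·tanβl)/(Z_0 + jZ_L·tanβl)
     = 75·(115 − j110)/(75 − j169)

Z_in ≈ 59.8 + j24.5 Ω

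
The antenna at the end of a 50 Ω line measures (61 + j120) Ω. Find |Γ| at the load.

Γ = (Z_L − Z_0)/(Z_L + Z_0) = (11 + j120)/(111 + j120)
|Γ| = 121/163

|Γ| ≈ 0.737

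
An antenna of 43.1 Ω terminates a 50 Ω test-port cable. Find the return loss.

Γ = (43.1 − 50)/(43.1 + 50) = -0.0741
RL = −20·log₁₀|Γ| = −20·log₁₀(0.0741)

RL ≈ 22.6 dB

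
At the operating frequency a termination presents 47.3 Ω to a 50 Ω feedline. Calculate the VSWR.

VSWR ≈ 1.06

For a purely resistive load, VSWR = R_L/Z_0 or Z_0/R_L (whichever > 1) = 50/47.3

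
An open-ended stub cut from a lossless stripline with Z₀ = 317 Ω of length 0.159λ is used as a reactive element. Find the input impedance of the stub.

βl = 2π × 0.159 = 57.2°
tan(βl) = 1.55
For an open-ended stub, Z_in = −jZ_0·cot(βl) = −jZ_0/tan(βl)

Z_in ≈ −j204 Ω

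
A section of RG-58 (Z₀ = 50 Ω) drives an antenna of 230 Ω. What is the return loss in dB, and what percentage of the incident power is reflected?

RL ≈ 3.84 dB; 41.3% of incident power reflected

Γ = (230 − 50)/(230 + 50) = 0.643
RL = −20·log₁₀(0.643) = 3.84 dB
P_refl/P_inc = |Γ|² = 0.413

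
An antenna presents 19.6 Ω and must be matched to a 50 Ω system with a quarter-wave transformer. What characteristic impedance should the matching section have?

Z_qwt ≈ 31.3 Ω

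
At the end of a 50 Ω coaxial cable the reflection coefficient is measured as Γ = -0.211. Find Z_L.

Z_L = Z_0·(1 + Γ)/(1 − Γ) = 50·(0.789)/(1.21)

Z_L ≈ 32.6 Ω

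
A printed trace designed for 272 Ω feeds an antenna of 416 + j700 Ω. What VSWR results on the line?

Γ = (Z_L − Z_0)/(Z_L + Z_0) = (144 + j700)/(688 + j700)
|Γ| = 715/982 = 0.728
VSWR = (1 + |Γ|)/(1 − |Γ|) = 1.73/0.272

VSWR ≈ 6.36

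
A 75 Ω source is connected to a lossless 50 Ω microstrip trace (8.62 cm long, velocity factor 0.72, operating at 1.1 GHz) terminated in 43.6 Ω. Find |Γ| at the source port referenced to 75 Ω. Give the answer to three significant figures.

|Γ| ≈ 0.251

λ = v/f = 0.72·c / 1.1 GHz = 0.196 m
βl = 2π·l/λ = 2π × 0.439 = 158°
tan(βl) = -0.403
Z_in = Z_0·(Z_L + jZ_0·tanβl)/(Z_0 + jZ_L·tanβl) = 45.1 − j4.3 Ω
Γ_s = (Z_in − Z_s)/(Z_in + Z_s) = (-29.9 − j4.3)/(120 − j4.3), |Γ_s| = 0.251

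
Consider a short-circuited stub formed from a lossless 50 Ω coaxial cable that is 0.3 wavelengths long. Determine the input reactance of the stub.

X_in ≈ -154 Ω (capacitive)

βl = 2π × 0.3 = 108°
tan(βl) = -3.08
For a short-circuited stub, Z_in = jZ_0·tan(βl)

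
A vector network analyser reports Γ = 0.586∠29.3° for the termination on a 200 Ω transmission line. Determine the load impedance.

Z_L ≈ 409 + j357 Ω

Z_L = Z_0·(1 + Γ)/(1 − Γ) = 200·(1.51 + j0.287)/(0.489 − j0.287)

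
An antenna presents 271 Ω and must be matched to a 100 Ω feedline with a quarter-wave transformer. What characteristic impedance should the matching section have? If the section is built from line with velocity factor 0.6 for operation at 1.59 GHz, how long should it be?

Z_qwt ≈ 165 Ω; length ≈ 2.83 cm

Z_qwt = √(Z_0·R_L) = √(100 × 271) = √27100
λ = 0.6·c/f = 0.113 m, so l = λ/4 = 0.0283 m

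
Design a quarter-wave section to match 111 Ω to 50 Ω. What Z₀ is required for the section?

Z_qwt = √(Z_0·R_L) = √(50 × 111) = √5550

Z_qwt ≈ 74.5 Ω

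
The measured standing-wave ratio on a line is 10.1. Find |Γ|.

|Γ| ≈ 0.82

|Γ| = (S − 1)/(S + 1) = (10.1 − 1)/(10.1 + 1) = 9.1/11.1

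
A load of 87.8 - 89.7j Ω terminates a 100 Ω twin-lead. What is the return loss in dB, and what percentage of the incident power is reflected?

RL ≈ 7.23 dB; 18.9% of incident power reflected

Γ = (-12.2 − j89.7)/(187.8 − j89.7), |Γ| = 0.435
RL = −20·log₁₀(0.435) = 7.23 dB
P_refl/P_inc = |Γ|² = 0.189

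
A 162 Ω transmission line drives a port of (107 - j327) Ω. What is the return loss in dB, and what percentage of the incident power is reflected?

Γ = (-55 − j327)/(269 − j327), |Γ| = 0.783
RL = −20·log₁₀(0.783) = 2.12 dB
P_refl/P_inc = |Γ|² = 0.613

RL ≈ 2.12 dB; 61.3% of incident power reflected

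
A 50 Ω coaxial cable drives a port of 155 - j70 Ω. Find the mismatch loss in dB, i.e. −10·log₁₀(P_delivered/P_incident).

Γ = (105 − j70)/(205 − j70), |Γ| = 0.583
|Γ|² = 0.339, so P_del/P_inc = 1 − |Γ|² = 0.661
ML = −10·log₁₀(1 − |Γ|²)

mismatch loss ≈ 1.8 dB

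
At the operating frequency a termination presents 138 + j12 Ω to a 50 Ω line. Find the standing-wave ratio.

VSWR ≈ 2.78

Γ = (Z_L − Z_0)/(Z_L + Z_0) = (88 + j12)/(188 + j12)
|Γ| = 88.8/188 = 0.471
VSWR = (1 + |Γ|)/(1 − |Γ|) = 1.47/0.529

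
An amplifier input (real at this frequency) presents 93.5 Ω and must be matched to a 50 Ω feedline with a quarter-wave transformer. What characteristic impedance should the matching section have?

Z_qwt = √(Z_0·R_L) = √(50 × 93.5) = √4675

Z_qwt ≈ 68.4 Ω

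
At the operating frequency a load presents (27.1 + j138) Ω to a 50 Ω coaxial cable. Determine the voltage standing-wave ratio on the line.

VSWR ≈ 16.4

Γ = (Z_L − Z_0)/(Z_L + Z_0) = (-22.9 + j138)/(77.1 + j138)
|Γ| = 140/158 = 0.885
VSWR = (1 + |Γ|)/(1 − |Γ|) = 1.88/0.115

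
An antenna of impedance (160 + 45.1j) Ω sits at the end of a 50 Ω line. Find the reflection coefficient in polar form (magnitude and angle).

Γ ≈ 0.554 ∠ 10.2°

Γ = (Z_L − Z_0)/(Z_L + Z_0) = (110 + j45.1)/(210 + j45.1)
|Γ| = 119/215 = 0.554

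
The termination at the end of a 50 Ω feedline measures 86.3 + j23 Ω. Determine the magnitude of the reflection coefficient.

|Γ| ≈ 0.311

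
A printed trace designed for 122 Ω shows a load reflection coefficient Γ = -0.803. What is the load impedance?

Z_L = Z_0·(1 + Γ)/(1 − Γ) = 122·(0.197)/(1.8)

Z_L ≈ 13.3 Ω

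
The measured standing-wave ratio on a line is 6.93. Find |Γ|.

|Γ| ≈ 0.748

|Γ| = (S − 1)/(S + 1) = (6.93 − 1)/(6.93 + 1) = 5.93/7.93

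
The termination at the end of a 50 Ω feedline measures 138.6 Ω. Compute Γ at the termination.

Γ = 0.47

Γ = (Z_L − Z_0)/(Z_L + Z_0) = (138.6 − 50)/(138.6 + 50) = 88.6/188.6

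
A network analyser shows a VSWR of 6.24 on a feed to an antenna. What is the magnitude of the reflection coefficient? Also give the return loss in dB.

|Γ| = (S − 1)/(S + 1) = (6.24 − 1)/(6.24 + 1) = 5.24/7.24
RL = −20·log₁₀|Γ| = −20·log₁₀(0.724)

|Γ| ≈ 0.724; return loss ≈ 2.81 dB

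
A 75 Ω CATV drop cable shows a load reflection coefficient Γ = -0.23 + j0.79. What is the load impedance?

Z_L = Z_0·(1 + Γ)/(1 − Γ) = 75·(0.77 + j0.79)/(1.23 − j0.79)

Z_L ≈ 11.3 + j55.5 Ω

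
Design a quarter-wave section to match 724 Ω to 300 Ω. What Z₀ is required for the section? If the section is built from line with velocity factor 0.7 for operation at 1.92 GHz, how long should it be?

Z_qwt ≈ 466 Ω; length ≈ 2.73 cm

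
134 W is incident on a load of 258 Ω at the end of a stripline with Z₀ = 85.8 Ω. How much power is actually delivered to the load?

Γ = (258 − 85.8)/(258 + 85.8) = 0.501
|Γ|² = 0.251
P_refl = |Γ|²·P_inc = 33.6 W, P_del = (1 − |Γ|²)·P_inc = 100 W

P_delivered ≈ 100 W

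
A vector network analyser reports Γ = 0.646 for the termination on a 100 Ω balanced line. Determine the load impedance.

Z_L = Z_0·(1 + Γ)/(1 − Γ) = 100·(1.65)/(0.354)

Z_L ≈ 465 Ω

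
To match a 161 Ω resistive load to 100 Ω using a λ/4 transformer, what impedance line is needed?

Z_qwt = √(Z_0·R_L) = √(100 × 161) = √16100

Z_qwt ≈ 127 Ω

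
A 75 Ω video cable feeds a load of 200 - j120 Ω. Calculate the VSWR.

Γ = (Z_L − Z_0)/(Z_L + Z_0) = (125 − j120)/(275 − j120)
|Γ| = 173/300 = 0.578
VSWR = (1 + |Γ|)/(1 − |Γ|) = 1.58/0.422

VSWR ≈ 3.73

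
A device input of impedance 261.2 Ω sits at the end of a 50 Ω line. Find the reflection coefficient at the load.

Γ = 0.679

Γ = (Z_L − Z_0)/(Z_L + Z_0) = (261.2 − 50)/(261.2 + 50) = 211.2/311.2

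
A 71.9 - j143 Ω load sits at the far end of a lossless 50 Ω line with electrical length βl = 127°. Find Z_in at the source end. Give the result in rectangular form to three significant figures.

tan(βl) = tan(127°) = -1.33
Z_in = Z_0·(Z_L + jZ_0·tanβl)/(Z_0 + jZ_L·tanβl)
     = 50·(71.9 − j209)/(-140 − j95.4)

Z_in ≈ 17.3 + j63.1 Ω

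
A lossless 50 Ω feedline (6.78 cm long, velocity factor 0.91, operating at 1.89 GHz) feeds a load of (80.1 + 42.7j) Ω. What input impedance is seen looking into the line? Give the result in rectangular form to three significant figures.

λ = v/f = 0.91·c / 1.89 GHz = 0.144 m
βl = 2π·l/λ = 2π × 0.469 = 169°
tan(βl) = tan(169°) = -0.195
Z_in = Z_0·(Z_L + jZ_0·tanβl)/(Z_0 + jZ_L·tanβl)
     = 50·(80.1 + j33)/(58.3 − j15.6)

Z_in ≈ 57 + j43.5 Ω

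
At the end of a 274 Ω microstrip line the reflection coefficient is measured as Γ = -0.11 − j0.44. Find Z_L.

Z_L = Z_0·(1 + Γ)/(1 − Γ) = 274·(0.89 − j0.44)/(1.11 + j0.44)

Z_L ≈ 153 − j169 Ω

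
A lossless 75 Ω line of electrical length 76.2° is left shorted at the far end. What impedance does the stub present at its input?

Z_in ≈ +j305 Ω

tan(βl) = 4.07
For a shorted stub, Z_in = jZ_0·tan(βl)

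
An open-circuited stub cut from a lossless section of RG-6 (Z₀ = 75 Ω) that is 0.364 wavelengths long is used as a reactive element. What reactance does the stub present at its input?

X_in ≈ 65.3 Ω (inductive)

βl = 2π × 0.364 = 131°
tan(βl) = -1.15
For an open-circuited stub, Z_in = −jZ_0·cot(βl) = −jZ_0/tan(βl)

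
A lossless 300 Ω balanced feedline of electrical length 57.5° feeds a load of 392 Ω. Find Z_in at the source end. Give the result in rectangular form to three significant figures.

tan(βl) = tan(57.5°) = 1.57
Z_in = Z_0·(Z_L + jZ_0·tanβl)/(Z_0 + jZ_L·tanβl)
     = 300·(392 + j471)/(300 + j615)

Z_in ≈ 261 − j64 Ω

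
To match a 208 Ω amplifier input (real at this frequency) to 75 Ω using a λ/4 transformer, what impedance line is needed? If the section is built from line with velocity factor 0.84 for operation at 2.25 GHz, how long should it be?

Z_qwt ≈ 125 Ω; length ≈ 2.8 cm

Z_qwt = √(Z_0·R_L) = √(75 × 208) = √15600
λ = 0.84·c/f = 0.112 m, so l = λ/4 = 0.028 m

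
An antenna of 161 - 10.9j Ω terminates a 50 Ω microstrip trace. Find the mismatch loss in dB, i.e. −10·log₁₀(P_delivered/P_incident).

Γ = (111 − j10.9)/(211 − j10.9), |Γ| = 0.528
|Γ|² = 0.279, so P_del/P_inc = 1 − |Γ|² = 0.721
ML = −10·log₁₀(1 − |Γ|²)

mismatch loss ≈ 1.42 dB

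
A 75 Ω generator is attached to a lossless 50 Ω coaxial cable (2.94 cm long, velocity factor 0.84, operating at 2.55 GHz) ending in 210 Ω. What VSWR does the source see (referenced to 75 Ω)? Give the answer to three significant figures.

λ = v/f = 0.84·c / 2.55 GHz = 0.0988 m
βl = 2π·l/λ = 2π × 0.297 = 107°
tan(βl) = -3.25
Z_in = Z_0·(Z_L + jZ_0·tanβl)/(Z_0 + jZ_L·tanβl) = 13 + j14.4 Ω
Γ_s = (Z_in − Z_s)/(Z_in + Z_s) = (-62 + j14.4)/(88 + j14.4), |Γ_s| = 0.715
VSWR = (1 + |Γ_s|)/(1 − |Γ_s|)

VSWR ≈ 6.01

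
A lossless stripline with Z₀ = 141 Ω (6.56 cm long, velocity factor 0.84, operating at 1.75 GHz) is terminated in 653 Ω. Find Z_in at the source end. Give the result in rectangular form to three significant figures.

Z_in ≈ 256 + j299 Ω

λ = v/f = 0.84·c / 1.75 GHz = 0.144 m
βl = 2π·l/λ = 2π × 0.456 = 164°
tan(βl) = tan(164°) = -0.287
Z_in = Z_0·(Z_L + jZ_0·tanβl)/(Z_0 + jZ_L·tanβl)
     = 141·(653 − j40.4)/(141 − j187)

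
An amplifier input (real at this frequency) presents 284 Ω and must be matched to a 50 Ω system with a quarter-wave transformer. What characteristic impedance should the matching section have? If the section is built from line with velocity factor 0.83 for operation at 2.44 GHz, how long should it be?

Z_qwt = √(Z_0·R_L) = √(50 × 284) = √14200
λ = 0.83·c/f = 0.102 m, so l = λ/4 = 0.0255 m

Z_qwt ≈ 119 Ω; length ≈ 2.55 cm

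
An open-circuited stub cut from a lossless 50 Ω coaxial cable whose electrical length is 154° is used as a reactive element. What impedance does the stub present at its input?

Z_in ≈ +j103 Ω

tan(βl) = -0.488
For an open-circuited stub, Z_in = −jZ_0·cot(βl) = −jZ_0/tan(βl)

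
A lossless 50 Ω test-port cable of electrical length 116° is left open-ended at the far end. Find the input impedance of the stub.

Z_in ≈ +j24.4 Ω

tan(βl) = -2.05
For an open-ended stub, Z_in = −jZ_0·cot(βl) = −jZ_0/tan(βl)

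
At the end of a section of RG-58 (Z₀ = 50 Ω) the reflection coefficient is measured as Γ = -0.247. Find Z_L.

Z_L ≈ 30.2 Ω

Z_L = Z_0·(1 + Γ)/(1 − Γ) = 50·(0.753)/(1.25)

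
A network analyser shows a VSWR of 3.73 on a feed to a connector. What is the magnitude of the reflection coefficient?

|Γ| = (S − 1)/(S + 1) = (3.73 − 1)/(3.73 + 1) = 2.73/4.73

|Γ| ≈ 0.577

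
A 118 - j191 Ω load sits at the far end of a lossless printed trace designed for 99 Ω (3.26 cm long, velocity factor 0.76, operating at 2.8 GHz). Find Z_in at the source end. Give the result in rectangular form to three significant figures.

λ = v/f = 0.76·c / 2.8 GHz = 0.0814 m
βl = 2π·l/λ = 2π × 0.4 = 144°
tan(βl) = tan(144°) = -0.723
Z_in = Z_0·(Z_L + jZ_0·tanβl)/(Z_0 + jZ_L·tanβl)
     = 99·(118 − j263)/(-39.1 − j85.3)

Z_in ≈ 200 + j229 Ω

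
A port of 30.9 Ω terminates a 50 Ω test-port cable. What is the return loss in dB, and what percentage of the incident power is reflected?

Γ = (30.9 − 50)/(30.9 + 50) = -0.236
RL = −20·log₁₀(0.236) = 12.5 dB
P_refl/P_inc = |Γ|² = 0.0557

RL ≈ 12.5 dB; 5.57% of incident power reflected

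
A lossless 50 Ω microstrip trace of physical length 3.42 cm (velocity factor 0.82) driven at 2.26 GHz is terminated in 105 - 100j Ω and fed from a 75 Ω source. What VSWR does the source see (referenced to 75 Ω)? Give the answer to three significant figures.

λ = v/f = 0.82·c / 2.26 GHz = 0.109 m
βl = 2π·l/λ = 2π × 0.314 = 113°
tan(βl) = -2.34
Z_in = Z_0·(Z_L + jZ_0·tanβl)/(Z_0 + jZ_L·tanβl) = 18 + j34.8 Ω
Γ_s = (Z_in − Z_s)/(Z_in + Z_s) = (-57 + j34.8)/(93 + j34.8), |Γ_s| = 0.672
VSWR = (1 + |Γ_s|)/(1 − |Γ_s|)

VSWR ≈ 5.1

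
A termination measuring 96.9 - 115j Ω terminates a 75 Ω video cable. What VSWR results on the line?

Γ = (Z_L − Z_0)/(Z_L + Z_0) = (21.9 − j115)/(171.9 − j115)
|Γ| = 117/207 = 0.566
VSWR = (1 + |Γ|)/(1 − |Γ|) = 1.57/0.434

VSWR ≈ 3.61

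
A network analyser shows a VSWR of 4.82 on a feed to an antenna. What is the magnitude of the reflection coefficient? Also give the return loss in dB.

|Γ| ≈ 0.656; return loss ≈ 3.66 dB

|Γ| = (S − 1)/(S + 1) = (4.82 − 1)/(4.82 + 1) = 3.82/5.82
RL = −20·log₁₀|Γ| = −20·log₁₀(0.656)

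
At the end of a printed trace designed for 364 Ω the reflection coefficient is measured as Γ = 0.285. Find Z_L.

Z_L ≈ 654 Ω

Z_L = Z_0·(1 + Γ)/(1 − Γ) = 364·(1.28)/(0.715)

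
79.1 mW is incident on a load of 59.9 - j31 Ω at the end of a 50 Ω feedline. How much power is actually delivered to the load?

P_delivered ≈ 72.7 mW

|Γ| = |(9.9 − j31)/(109.9 − j31)| = 0.285
|Γ|² = 0.0812
P_refl = |Γ|²·P_inc = 6.42 mW, P_del = (1 − |Γ|²)·P_inc = 72.7 mW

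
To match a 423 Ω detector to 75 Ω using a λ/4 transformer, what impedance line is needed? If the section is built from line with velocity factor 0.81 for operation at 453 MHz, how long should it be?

Z_qwt ≈ 178 Ω; length ≈ 13.4 cm

Z_qwt = √(Z_0·R_L) = √(75 × 423) = √31720
λ = 0.81·c/f = 0.536 m, so l = λ/4 = 0.134 m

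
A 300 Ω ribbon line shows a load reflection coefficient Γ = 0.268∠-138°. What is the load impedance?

Z_L = Z_0·(1 + Γ)/(1 − Γ) = 300·(0.801 − j0.179)/(1.2 + j0.179)

Z_L ≈ 189 − j73.2 Ω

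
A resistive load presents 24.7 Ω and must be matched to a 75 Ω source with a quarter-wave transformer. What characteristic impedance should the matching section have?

Z_qwt = √(Z_0·R_L) = √(75 × 24.7) = √1852

Z_qwt ≈ 43 Ω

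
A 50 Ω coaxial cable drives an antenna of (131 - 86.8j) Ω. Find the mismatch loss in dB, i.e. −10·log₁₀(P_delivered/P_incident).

mismatch loss ≈ 1.87 dB

Γ = (81 − j86.8)/(181 − j86.8), |Γ| = 0.591
|Γ|² = 0.35, so P_del/P_inc = 1 − |Γ|² = 0.65
ML = −10·log₁₀(1 − |Γ|²)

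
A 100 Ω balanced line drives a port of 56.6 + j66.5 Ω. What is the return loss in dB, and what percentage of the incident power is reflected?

Γ = (-43.4 + j66.5)/(156.6 + j66.5), |Γ| = 0.467
RL = −20·log₁₀(0.467) = 6.62 dB
P_refl/P_inc = |Γ|² = 0.218

RL ≈ 6.62 dB; 21.8% of incident power reflected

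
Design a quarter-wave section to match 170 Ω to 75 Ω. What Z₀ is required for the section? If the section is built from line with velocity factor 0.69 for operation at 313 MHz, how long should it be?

Z_qwt ≈ 113 Ω; length ≈ 16.5 cm

Z_qwt = √(Z_0·R_L) = √(75 × 170) = √12750
λ = 0.69·c/f = 0.661 m, so l = λ/4 = 0.165 m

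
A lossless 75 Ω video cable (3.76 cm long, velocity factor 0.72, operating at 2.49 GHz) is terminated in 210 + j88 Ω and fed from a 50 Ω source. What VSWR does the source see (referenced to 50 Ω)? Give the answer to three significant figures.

VSWR ≈ 4.28

λ = v/f = 0.72·c / 2.49 GHz = 0.0867 m
βl = 2π·l/λ = 2π × 0.433 = 156°
tan(βl) = -0.444
Z_in = Z_0·(Z_L + jZ_0·tanβl)/(Z_0 + jZ_L·tanβl) = 65.1 + j89.2 Ω
Γ_s = (Z_in − Z_s)/(Z_in + Z_s) = (15.1 + j89.2)/(115 + j89.2), |Γ_s| = 0.621
VSWR = (1 + |Γ_s|)/(1 − |Γ_s|)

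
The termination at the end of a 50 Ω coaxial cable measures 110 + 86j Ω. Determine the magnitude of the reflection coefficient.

|Γ| ≈ 0.577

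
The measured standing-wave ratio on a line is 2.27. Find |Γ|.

|Γ| = (S − 1)/(S + 1) = (2.27 − 1)/(2.27 + 1) = 1.27/3.27

|Γ| ≈ 0.388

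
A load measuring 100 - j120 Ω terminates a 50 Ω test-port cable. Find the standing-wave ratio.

VSWR ≈ 5.19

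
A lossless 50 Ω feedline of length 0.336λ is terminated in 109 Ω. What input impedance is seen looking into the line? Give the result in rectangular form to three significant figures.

βl = 2π × 0.336 = 121°
tan(βl) = tan(121°) = -1.67
Z_in = Z_0·(Z_L + jZ_0·tanβl)/(Z_0 + jZ_L·tanβl)
     = 50·(109 − j83.3)/(50 − j182)

Z_in ≈ 29 + j22 Ω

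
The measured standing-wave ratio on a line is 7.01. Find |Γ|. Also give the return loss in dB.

|Γ| ≈ 0.75; return loss ≈ 2.5 dB

|Γ| = (S − 1)/(S + 1) = (7.01 − 1)/(7.01 + 1) = 6.01/8.01
RL = −20·log₁₀|Γ| = −20·log₁₀(0.75)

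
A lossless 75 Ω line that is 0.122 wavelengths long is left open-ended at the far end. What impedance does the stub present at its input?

βl = 2π × 0.122 = 43.9°
tan(βl) = 0.963
For an open-ended stub, Z_in = −jZ_0·cot(βl) = −jZ_0/tan(βl)

Z_in ≈ −j77.9 Ω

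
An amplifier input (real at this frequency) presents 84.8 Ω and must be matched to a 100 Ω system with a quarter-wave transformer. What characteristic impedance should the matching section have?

Z_qwt = √(Z_0·R_L) = √(100 × 84.8) = √8480

Z_qwt ≈ 92.1 Ω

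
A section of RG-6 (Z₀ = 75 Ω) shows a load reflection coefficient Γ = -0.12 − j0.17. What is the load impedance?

Z_L ≈ 55.9 − j19.9 Ω

Z_L = Z_0·(1 + Γ)/(1 − Γ) = 75·(0.88 − j0.17)/(1.12 + j0.17)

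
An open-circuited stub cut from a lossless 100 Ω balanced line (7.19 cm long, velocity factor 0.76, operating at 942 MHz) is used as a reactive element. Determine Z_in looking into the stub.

λ = v/f = 0.76·c / 942 MHz = 0.242 m
βl = 2π·l/λ = 2π × 0.297 = 107°
tan(βl) = -3.28
For an open-circuited stub, Z_in = −jZ_0·cot(βl) = −jZ_0/tan(βl)

Z_in ≈ +j30.5 Ω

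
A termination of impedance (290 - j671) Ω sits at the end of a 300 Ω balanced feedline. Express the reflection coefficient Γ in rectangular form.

Γ = (Z_L − Z_0)/(Z_L + Z_0) = (-10 − j671)/(590 − j671)

Γ ≈ 0.557 − j0.504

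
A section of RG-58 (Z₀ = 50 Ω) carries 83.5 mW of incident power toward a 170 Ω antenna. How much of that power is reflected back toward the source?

Γ = (170 − 50)/(170 + 50) = 0.545
|Γ|² = 0.298
P_refl = |Γ|²·P_inc = 24.8 mW, P_del = (1 − |Γ|²)·P_inc = 58.7 mW

P_reflected ≈ 24.8 mW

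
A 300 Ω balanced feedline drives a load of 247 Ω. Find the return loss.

RL ≈ 20.3 dB

Γ = (247 − 300)/(247 + 300) = -0.0969
RL = −20·log₁₀|Γ| = −20·log₁₀(0.0969)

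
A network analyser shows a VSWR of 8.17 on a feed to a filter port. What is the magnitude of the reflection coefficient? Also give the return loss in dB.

|Γ| ≈ 0.782; return loss ≈ 2.14 dB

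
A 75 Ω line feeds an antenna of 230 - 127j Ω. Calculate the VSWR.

VSWR ≈ 4.08

Γ = (Z_L − Z_0)/(Z_L + Z_0) = (155 − j127)/(305 − j127)
|Γ| = 200/330 = 0.607
VSWR = (1 + |Γ|)/(1 − |Γ|) = 1.61/0.393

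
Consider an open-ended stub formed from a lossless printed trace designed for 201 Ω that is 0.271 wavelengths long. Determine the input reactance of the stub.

βl = 2π × 0.271 = 97.6°
tan(βl) = -7.53
For an open-ended stub, Z_in = −jZ_0·cot(βl) = −jZ_0/tan(βl)

X_in ≈ 26.7 Ω (inductive)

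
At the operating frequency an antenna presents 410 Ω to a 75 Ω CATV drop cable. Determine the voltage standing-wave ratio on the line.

Γ = (410 − 75)/(410 + 75) = 0.691
VSWR = (1 + 0.691)/(1 − 0.691)

VSWR ≈ 5.47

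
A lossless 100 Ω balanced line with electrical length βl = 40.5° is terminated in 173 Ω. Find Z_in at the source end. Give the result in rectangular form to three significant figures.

tan(βl) = tan(40.5°) = 0.854
Z_in = Z_0·(Z_L + jZ_0·tanβl)/(Z_0 + jZ_L·tanβl)
     = 100·(173 + j85.4)/(100 + j148)

Z_in ≈ 94 − j53.5 Ω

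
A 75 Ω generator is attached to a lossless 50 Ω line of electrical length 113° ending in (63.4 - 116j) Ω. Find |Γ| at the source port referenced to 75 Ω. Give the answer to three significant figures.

|Γ| ≈ 0.749

tan(βl) = -2.36
Z_in = Z_0·(Z_L + jZ_0·tanβl)/(Z_0 + jZ_L·tanβl) = 14.4 + j42.7 Ω
Γ_s = (Z_in − Z_s)/(Z_in + Z_s) = (-60.6 + j42.7)/(89.4 + j42.7), |Γ_s| = 0.749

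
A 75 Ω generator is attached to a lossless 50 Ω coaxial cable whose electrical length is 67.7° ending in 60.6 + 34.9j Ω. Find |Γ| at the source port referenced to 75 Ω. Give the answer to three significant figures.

|Γ| ≈ 0.345

tan(βl) = 2.44
Z_in = Z_0·(Z_L + jZ_0·tanβl)/(Z_0 + jZ_L·tanβl) = 45.6 − j31.3 Ω
Γ_s = (Z_in − Z_s)/(Z_in + Z_s) = (-29.4 − j31.3)/(121 − j31.3), |Γ_s| = 0.345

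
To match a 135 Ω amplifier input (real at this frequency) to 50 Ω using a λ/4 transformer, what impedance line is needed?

Z_qwt ≈ 82.2 Ω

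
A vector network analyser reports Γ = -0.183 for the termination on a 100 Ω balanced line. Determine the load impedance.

Z_L ≈ 69.1 Ω

Z_L = Z_0·(1 + Γ)/(1 − Γ) = 100·(0.817)/(1.18)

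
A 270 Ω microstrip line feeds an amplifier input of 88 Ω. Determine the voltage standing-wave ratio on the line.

VSWR ≈ 3.07

For a purely resistive load, VSWR = R_L/Z_0 or Z_0/R_L (whichever > 1) = 270/88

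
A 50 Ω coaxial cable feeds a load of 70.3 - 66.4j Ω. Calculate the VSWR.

VSWR ≈ 3.04

Γ = (Z_L − Z_0)/(Z_L + Z_0) = (20.3 − j66.4)/(120.3 − j66.4)
|Γ| = 69.4/137 = 0.505
VSWR = (1 + |Γ|)/(1 − |Γ|) = 1.51/0.495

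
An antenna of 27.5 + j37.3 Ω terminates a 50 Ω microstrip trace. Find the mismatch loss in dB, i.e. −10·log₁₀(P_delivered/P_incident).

Γ = (-22.5 + j37.3)/(77.5 + j37.3), |Γ| = 0.506
|Γ|² = 0.257, so P_del/P_inc = 1 − |Γ|² = 0.743
ML = −10·log₁₀(1 − |Γ|²)

mismatch loss ≈ 1.29 dB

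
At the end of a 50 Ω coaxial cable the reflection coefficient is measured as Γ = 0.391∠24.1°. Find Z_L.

Z_L ≈ 96.5 + j36.4 Ω

Z_L = Z_0·(1 + Γ)/(1 − Γ) = 50·(1.36 + j0.16)/(0.643 − j0.16)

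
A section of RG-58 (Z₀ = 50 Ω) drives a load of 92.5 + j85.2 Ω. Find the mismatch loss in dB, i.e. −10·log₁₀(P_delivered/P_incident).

Γ = (42.5 + j85.2)/(142.5 + j85.2), |Γ| = 0.573
|Γ|² = 0.329, so P_del/P_inc = 1 − |Γ|² = 0.671
ML = −10·log₁₀(1 − |Γ|²)

mismatch loss ≈ 1.73 dB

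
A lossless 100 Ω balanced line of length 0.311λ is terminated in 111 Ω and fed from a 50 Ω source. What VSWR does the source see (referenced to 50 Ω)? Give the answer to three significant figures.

βl = 2π × 0.311 = 112°
tan(βl) = -2.48
Z_in = Z_0·(Z_L + jZ_0·tanβl)/(Z_0 + jZ_L·tanβl) = 92.5 + j6.71 Ω
Γ_s = (Z_in − Z_s)/(Z_in + Z_s) = (42.5 + j6.71)/(143 + j6.71), |Γ_s| = 0.302
VSWR = (1 + |Γ_s|)/(1 − |Γ_s|)

VSWR ≈ 1.86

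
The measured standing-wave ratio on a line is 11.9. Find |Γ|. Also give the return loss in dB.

|Γ| = (S − 1)/(S + 1) = (11.9 − 1)/(11.9 + 1) = 10.9/12.9
RL = −20·log₁₀|Γ| = −20·log₁₀(0.845)

|Γ| ≈ 0.845; return loss ≈ 1.46 dB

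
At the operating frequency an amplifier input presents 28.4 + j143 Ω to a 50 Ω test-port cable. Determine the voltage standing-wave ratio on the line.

Γ = (Z_L − Z_0)/(Z_L + Z_0) = (-21.6 + j143)/(78.4 + j143)
|Γ| = 145/163 = 0.887
VSWR = (1 + |Γ|)/(1 − |Γ|) = 1.89/0.113

VSWR ≈ 16.7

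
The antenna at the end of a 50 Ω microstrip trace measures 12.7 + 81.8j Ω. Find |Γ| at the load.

|Γ| ≈ 0.872

Γ = (Z_L − Z_0)/(Z_L + Z_0) = (-37.3 + j81.8)/(62.7 + j81.8)
|Γ| = 89.9/103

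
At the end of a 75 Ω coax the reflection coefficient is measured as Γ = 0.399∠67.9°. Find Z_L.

Z_L = Z_0·(1 + Γ)/(1 − Γ) = 75·(1.15 + j0.37)/(0.85 − j0.37)

Z_L ≈ 73.4 + j64.6 Ω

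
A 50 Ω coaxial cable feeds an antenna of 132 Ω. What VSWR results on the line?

Γ = (132 − 50)/(132 + 50) = 0.451
VSWR = (1 + 0.451)/(1 − 0.451)

VSWR ≈ 2.64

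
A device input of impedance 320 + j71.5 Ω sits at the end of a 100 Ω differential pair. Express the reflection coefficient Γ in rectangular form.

Γ ≈ 0.537 + j0.0788

Γ = (Z_L − Z_0)/(Z_L + Z_0) = (220 + j71.5)/(420 + j71.5)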